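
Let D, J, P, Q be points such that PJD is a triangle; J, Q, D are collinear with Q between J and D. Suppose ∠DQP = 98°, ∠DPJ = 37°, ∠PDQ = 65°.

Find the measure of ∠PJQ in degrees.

∠PJQ = 78°

1. ∠JDP = 65°  [Q on ray DJ]
2. ∠DJP = 78°  [△PJD]
3. ∠PJQ = 78°  [Q on ray JD]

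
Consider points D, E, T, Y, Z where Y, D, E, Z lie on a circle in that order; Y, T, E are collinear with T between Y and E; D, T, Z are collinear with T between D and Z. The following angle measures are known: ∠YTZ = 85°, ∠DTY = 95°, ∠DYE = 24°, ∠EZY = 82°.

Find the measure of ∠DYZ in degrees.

∠DYZ = 61°

1. ∠YDZ = 61°  [△YTD]
2. ∠EDY = 98°  [cyclic YDEZ, opposite ∠D+∠Z]
3. ∠DEY = 58°  [△YDE]
4. ∠DZY = 58°  [same arc YD]
5. ∠DYZ = 61°  [△YDZ]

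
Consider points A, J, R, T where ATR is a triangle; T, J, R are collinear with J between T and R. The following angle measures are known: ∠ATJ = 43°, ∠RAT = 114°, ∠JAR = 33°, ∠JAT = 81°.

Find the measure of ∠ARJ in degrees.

1. ∠ATR = 43°  [J on ray TR]
2. ∠ART = 23°  [△ATR]
3. ∠ARJ = 23°  [J on ray RT]

∠ARJ = 23°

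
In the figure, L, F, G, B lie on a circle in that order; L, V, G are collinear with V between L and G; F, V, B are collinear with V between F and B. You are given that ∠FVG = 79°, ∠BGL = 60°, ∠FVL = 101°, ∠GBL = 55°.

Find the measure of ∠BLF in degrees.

1. ∠BVL = 79°  [vertical angles at V]
2. ∠BFL = 60°  [same arc LB]
3. ∠BLG = 65°  [△LGB]
4. ∠FBL = 36°  [△LVB]
5. ∠BLF = 84°  [△LFB]

∠BLF = 84°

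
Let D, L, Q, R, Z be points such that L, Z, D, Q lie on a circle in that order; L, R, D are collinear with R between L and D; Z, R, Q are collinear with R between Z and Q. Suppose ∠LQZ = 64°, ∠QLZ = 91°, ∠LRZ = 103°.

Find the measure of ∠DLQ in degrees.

∠DLQ = 39°

1. ∠LDZ = 64°  [same arc LZ]
2. ∠DRZ = 77°  [linear pair at R on LD]
3. ∠DZQ = 39°  [△ZRD]
4. ∠DLQ = 39°  [same arc DQ]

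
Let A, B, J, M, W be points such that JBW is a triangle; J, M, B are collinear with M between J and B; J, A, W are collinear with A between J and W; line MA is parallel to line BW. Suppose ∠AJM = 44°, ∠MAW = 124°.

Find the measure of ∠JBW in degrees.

1. ∠JAM = 56°  [linear pair at A on JW]
2. ∠AMJ = 80°  [△JMA]
3. ∠JBW = 80°  [MA∥BW, corresponding at M]

∠JBW = 80°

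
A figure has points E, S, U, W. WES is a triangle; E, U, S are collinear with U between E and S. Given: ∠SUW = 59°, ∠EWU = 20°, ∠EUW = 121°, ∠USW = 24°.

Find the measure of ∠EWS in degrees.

1. ∠UEW = 39°  [△WEU]
2. ∠ESW = 24°  [U on ray SE]
3. ∠SEW = 39°  [U on ray ES]
4. ∠EWS = 117°  [△WES]

∠EWS = 117°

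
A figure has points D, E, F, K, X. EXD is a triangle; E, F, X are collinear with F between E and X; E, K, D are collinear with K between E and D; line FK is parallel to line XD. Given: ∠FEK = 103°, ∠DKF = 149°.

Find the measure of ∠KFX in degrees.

1. ∠EKF = 31°  [linear pair at K on ED]
2. ∠EFK = 46°  [△EFK]
3. ∠KFX = 134°  [linear pair at F on EX]

∠KFX = 134°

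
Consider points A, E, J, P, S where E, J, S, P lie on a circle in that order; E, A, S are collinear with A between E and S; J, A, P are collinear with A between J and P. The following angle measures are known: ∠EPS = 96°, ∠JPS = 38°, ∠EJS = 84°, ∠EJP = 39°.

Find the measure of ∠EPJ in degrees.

1. ∠JES = 38°  [same arc JS]
2. ∠ESJ = 58°  [△EJS]
3. ∠EPJ = 58°  [same arc EJ]

∠EPJ = 58°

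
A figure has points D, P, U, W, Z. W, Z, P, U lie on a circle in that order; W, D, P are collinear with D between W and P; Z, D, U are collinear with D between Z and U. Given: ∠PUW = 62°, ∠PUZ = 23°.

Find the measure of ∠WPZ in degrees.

∠WPZ = 39°

1. ∠PZW = 118°  [cyclic WZPU, opposite ∠Z+∠U]
2. ∠PWZ = 23°  [same arc ZP]
3. ∠WPZ = 39°  [△WZP]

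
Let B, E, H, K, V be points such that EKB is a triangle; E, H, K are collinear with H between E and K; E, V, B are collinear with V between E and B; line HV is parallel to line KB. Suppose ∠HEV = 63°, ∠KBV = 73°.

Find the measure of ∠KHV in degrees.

∠KHV = 136°

1. ∠BEK = 63°  [H on EK, V on EB]
2. ∠EBK = 73°  [V on ray BE]
3. ∠BKE = 44°  [△EKB]
4. ∠EHV = 44°  [HV∥KB, corresponding at H]
5. ∠KHV = 136°  [linear pair at H on EK]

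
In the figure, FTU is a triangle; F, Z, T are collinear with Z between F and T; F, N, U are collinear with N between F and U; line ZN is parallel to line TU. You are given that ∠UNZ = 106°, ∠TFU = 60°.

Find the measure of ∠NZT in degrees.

1. ∠FNZ = 74°  [linear pair at N on FU]
2. ∠NFZ = 60°  [Z on FT, N on FU]
3. ∠FZN = 46°  [△FZN]
4. ∠NZT = 134°  [linear pair at Z on FT]

∠NZT = 134°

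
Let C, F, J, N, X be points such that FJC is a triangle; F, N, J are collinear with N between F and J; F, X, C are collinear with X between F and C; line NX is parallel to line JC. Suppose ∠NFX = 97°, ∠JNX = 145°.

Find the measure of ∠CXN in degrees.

1. ∠FNX = 35°  [linear pair at N on FJ]
2. ∠FXN = 48°  [△FNX]
3. ∠CXN = 132°  [linear pair at X on FC]

∠CXN = 132°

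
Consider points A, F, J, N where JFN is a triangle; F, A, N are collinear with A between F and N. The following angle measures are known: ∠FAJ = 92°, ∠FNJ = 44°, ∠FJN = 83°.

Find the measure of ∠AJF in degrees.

∠AJF = 35°

1. ∠JFN = 53°  [△JFN]
2. ∠AFJ = 53°  [A on ray FN]
3. ∠AJF = 35°  [△JFA]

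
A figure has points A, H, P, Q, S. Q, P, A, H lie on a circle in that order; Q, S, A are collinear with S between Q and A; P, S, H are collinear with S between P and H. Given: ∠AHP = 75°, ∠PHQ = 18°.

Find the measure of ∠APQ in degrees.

∠APQ = 87°

1. ∠AQP = 75°  [same arc PA]
2. ∠PAQ = 18°  [same arc QP]
3. ∠APQ = 87°  [△QPA]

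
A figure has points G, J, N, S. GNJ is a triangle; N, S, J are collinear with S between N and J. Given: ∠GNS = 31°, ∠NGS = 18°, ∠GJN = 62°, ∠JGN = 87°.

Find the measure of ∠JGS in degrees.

1. ∠GSN = 131°  [△GNS]
2. ∠GJS = 62°  [S on ray JN]
3. ∠GSJ = 49°  [linear pair at S on NJ]
4. ∠JGS = 69°  [△GSJ]

∠JGS = 69°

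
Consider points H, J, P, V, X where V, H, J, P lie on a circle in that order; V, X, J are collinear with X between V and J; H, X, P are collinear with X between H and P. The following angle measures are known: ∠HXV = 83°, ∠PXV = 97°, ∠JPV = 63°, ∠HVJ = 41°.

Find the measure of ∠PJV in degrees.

∠PJV = 56°

1. ∠JXP = 83°  [vertical angles at X]
2. ∠HPJ = 41°  [same arc HJ]
3. ∠PJV = 56°  [△JXP]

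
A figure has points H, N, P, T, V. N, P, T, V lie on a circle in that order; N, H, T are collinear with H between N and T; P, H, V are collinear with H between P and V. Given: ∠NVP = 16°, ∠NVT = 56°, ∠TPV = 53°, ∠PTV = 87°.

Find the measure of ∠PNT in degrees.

1. ∠NTP = 16°  [same arc NP]
2. ∠NPT = 124°  [cyclic NPTV, opposite ∠P+∠V]
3. ∠PNT = 40°  [△NPT]

∠PNT = 40°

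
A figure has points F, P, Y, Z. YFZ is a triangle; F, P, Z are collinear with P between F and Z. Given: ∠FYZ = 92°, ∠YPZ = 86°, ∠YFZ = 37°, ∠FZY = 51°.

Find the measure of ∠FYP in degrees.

∠FYP = 49°

1. ∠FPY = 94°  [linear pair at P on FZ]
2. ∠PFY = 37°  [P on ray FZ]
3. ∠FYP = 49°  [△YFP]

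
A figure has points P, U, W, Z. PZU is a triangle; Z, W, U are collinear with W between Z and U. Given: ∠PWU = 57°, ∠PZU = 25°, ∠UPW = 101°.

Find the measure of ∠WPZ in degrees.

∠WPZ = 32°

1. ∠PWZ = 123°  [linear pair at W on ZU]
2. ∠PZW = 25°  [W on ray ZU]
3. ∠WPZ = 32°  [△PZW]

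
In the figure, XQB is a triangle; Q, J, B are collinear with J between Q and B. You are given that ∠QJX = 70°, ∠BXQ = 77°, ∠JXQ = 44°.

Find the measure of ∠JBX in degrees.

1. ∠JQX = 66°  [△XQJ]
2. ∠BQX = 66°  [J on ray QB]
3. ∠QBX = 37°  [△XQB]
4. ∠JBX = 37°  [J on ray BQ]

∠JBX = 37°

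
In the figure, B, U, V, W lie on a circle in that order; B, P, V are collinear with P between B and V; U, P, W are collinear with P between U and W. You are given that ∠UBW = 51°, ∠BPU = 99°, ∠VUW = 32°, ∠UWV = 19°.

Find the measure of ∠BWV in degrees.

∠BWV = 86°

1. ∠VPW = 99°  [vertical angles at P]
2. ∠VBW = 32°  [same arc VW]
3. ∠BVW = 62°  [△VPW]
4. ∠BWV = 86°  [△BVW]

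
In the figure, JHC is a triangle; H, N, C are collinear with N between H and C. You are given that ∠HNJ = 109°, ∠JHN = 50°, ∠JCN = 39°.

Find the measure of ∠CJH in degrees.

∠CJH = 91°

1. ∠CHJ = 50°  [N on ray HC]
2. ∠HCJ = 39°  [N on ray CH]
3. ∠CJH = 91°  [△JHC]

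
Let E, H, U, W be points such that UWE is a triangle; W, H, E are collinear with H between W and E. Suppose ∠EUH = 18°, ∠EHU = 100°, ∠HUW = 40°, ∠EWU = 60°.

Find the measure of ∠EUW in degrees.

1. ∠HEU = 62°  [△UHE]
2. ∠UEW = 62°  [H on ray EW]
3. ∠EUW = 58°  [△UWE]

∠EUW = 58°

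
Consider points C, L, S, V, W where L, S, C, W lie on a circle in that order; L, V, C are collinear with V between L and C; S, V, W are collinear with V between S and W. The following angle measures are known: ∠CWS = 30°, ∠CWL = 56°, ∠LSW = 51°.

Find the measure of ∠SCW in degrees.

∠SCW = 77°

1. ∠CLS = 30°  [same arc SC]
2. ∠CSL = 124°  [cyclic LSCW, opposite ∠S+∠W]
3. ∠LVS = 99°  [△LVS]
4. ∠LCS = 26°  [△LSC]
5. ∠CVS = 81°  [linear pair at V on LC]
6. ∠CSW = 73°  [△SVC]
7. ∠SCW = 77°  [△SCW]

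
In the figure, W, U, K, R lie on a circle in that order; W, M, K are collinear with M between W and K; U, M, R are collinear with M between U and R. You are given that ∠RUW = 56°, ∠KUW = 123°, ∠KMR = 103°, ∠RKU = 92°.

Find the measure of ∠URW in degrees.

∠URW = 36°

1. ∠RKW = 56°  [same arc WR]
2. ∠KRW = 57°  [cyclic WUKR, opposite ∠U+∠R]
3. ∠RMW = 77°  [linear pair at M on WK]
4. ∠KWR = 67°  [△WKR]
5. ∠URW = 36°  [△WMR]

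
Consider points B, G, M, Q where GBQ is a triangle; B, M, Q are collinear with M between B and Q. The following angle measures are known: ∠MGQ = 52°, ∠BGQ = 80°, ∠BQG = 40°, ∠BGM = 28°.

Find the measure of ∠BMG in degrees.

∠BMG = 92°

1. ∠GBQ = 60°  [△GBQ]
2. ∠GBM = 60°  [M on ray BQ]
3. ∠BMG = 92°  [△GBM]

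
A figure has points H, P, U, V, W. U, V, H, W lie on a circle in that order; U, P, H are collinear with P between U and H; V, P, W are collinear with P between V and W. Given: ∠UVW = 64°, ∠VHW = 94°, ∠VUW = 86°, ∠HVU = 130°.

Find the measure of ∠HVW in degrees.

1. ∠UHW = 64°  [same arc UW]
2. ∠HWU = 50°  [cyclic UVHW, opposite ∠V+∠W]
3. ∠HUW = 66°  [△UHW]
4. ∠HVW = 66°  [same arc HW]

∠HVW = 66°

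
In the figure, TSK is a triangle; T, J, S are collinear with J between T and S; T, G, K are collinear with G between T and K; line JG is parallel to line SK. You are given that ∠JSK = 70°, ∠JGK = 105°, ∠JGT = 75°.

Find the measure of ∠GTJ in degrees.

1. ∠KST = 70°  [J on ray ST]
2. ∠SKT = 75°  [JG∥SK, corresponding at G]
3. ∠KTS = 35°  [△TSK]
4. ∠GTJ = 35°  [J on TS, G on TK]

∠GTJ = 35°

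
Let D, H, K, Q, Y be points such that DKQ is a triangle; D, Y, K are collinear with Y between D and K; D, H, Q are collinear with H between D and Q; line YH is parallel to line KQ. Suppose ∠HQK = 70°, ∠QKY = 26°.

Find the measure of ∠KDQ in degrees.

∠KDQ = 84°

1. ∠DQK = 70°  [H on ray QD]
2. ∠DKQ = 26°  [Y on ray KD]
3. ∠KDQ = 84°  [△DKQ]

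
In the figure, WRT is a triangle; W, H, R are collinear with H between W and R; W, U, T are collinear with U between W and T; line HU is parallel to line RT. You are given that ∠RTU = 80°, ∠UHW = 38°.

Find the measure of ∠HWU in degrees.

1. ∠RTW = 80°  [U on ray TW]
2. ∠TRW = 38°  [HU∥RT, corresponding at H]
3. ∠RWT = 62°  [△WRT]
4. ∠HWU = 62°  [H on WR, U on WT]

∠HWU = 62°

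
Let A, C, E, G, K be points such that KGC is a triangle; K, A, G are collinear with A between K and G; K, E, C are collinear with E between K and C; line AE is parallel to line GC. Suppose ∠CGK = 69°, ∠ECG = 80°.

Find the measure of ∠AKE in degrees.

1. ∠GCK = 80°  [E on ray CK]
2. ∠CKG = 31°  [△KGC]
3. ∠AKE = 31°  [A on KG, E on KC]

∠AKE = 31°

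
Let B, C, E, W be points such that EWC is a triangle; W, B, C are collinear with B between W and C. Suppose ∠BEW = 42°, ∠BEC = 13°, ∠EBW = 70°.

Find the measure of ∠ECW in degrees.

∠ECW = 57°

1. ∠CBE = 110°  [linear pair at B on WC]
2. ∠BCE = 57°  [△EBC]
3. ∠ECW = 57°  [B on ray CW]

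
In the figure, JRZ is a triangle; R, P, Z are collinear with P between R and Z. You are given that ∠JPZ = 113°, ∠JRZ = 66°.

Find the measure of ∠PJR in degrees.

1. ∠JPR = 67°  [linear pair at P on RZ]
2. ∠JRP = 66°  [P on ray RZ]
3. ∠PJR = 47°  [△JRP]

∠PJR = 47°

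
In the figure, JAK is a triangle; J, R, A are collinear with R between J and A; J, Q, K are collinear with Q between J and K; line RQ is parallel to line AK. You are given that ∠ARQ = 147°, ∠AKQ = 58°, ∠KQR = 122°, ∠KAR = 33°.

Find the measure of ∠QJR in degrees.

∠QJR = 89°

1. ∠JRQ = 33°  [linear pair at R on JA]
2. ∠JQR = 58°  [linear pair at Q on JK]
3. ∠QJR = 89°  [△JRQ]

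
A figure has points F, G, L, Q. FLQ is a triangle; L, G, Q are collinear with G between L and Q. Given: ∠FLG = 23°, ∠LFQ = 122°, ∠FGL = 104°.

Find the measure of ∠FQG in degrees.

∠FQG = 35°

1. ∠FLQ = 23°  [G on ray LQ]
2. ∠FQL = 35°  [△FLQ]
3. ∠FQG = 35°  [G on ray QL]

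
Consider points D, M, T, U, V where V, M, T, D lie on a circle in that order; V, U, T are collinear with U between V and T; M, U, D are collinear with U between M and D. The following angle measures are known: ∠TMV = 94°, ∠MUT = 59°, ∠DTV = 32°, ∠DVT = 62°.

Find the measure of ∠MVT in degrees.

∠MVT = 27°

1. ∠MUV = 121°  [linear pair at U on VT]
2. ∠DMV = 32°  [same arc VD]
3. ∠MVT = 27°  [△VUM]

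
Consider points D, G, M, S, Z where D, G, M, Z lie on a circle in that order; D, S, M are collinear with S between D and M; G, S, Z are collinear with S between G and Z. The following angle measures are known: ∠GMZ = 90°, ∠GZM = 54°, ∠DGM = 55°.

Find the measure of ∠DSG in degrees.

∠DSG = 107°

1. ∠MGZ = 36°  [△GMZ]
2. ∠GDM = 54°  [same arc GM]
3. ∠DMG = 71°  [△DGM]
4. ∠GSM = 73°  [△GSM]
5. ∠DSG = 107°  [linear pair at S on DM]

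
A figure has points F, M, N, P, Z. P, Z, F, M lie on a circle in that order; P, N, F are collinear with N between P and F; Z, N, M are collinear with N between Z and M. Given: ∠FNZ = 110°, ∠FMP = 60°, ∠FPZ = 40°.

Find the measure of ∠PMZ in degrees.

1. ∠FZP = 120°  [cyclic PZFM, opposite ∠Z+∠M]
2. ∠PFZ = 20°  [△PZF]
3. ∠PMZ = 20°  [same arc PZ]

∠PMZ = 20°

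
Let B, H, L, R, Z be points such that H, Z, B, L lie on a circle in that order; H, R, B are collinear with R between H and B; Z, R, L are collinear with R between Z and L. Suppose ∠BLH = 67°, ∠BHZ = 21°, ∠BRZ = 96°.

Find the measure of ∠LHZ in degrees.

1. ∠BZH = 113°  [cyclic HZBL, opposite ∠Z+∠L]
2. ∠BLZ = 21°  [same arc ZB]
3. ∠HBZ = 46°  [△HZB]
4. ∠BZL = 38°  [△ZRB]
5. ∠LBZ = 121°  [△ZBL]
6. ∠LHZ = 59°  [cyclic HZBL, opposite ∠H+∠B]

∠LHZ = 59°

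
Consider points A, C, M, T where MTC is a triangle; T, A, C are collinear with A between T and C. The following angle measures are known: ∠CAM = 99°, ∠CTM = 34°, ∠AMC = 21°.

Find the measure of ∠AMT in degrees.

1. ∠MAT = 81°  [linear pair at A on TC]
2. ∠ATM = 34°  [A on ray TC]
3. ∠AMT = 65°  [△MTA]

∠AMT = 65°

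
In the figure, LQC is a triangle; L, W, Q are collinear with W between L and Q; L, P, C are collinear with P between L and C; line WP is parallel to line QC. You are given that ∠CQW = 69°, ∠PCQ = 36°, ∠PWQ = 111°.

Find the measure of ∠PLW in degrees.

∠PLW = 75°

1. ∠LCQ = 36°  [P on ray CL]
2. ∠LWP = 69°  [linear pair at W on LQ]
3. ∠LPW = 36°  [WP∥QC, corresponding at P]
4. ∠PLW = 75°  [△LWP]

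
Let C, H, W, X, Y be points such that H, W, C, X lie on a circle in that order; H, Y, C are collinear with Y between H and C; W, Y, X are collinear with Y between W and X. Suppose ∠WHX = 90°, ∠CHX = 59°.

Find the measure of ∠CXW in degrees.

1. ∠WCX = 90°  [cyclic HWCX, opposite ∠H+∠C]
2. ∠CWX = 59°  [same arc CX]
3. ∠CXW = 31°  [△WCX]

∠CXW = 31°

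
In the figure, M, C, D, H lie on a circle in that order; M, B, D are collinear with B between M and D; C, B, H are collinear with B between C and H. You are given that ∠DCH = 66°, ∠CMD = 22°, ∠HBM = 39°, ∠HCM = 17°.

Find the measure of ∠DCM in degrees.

∠DCM = 83°

1. ∠DMH = 66°  [same arc DH]
2. ∠HDM = 17°  [same arc MH]
3. ∠DHM = 97°  [△MDH]
4. ∠DCM = 83°  [cyclic MCDH, opposite ∠C+∠H]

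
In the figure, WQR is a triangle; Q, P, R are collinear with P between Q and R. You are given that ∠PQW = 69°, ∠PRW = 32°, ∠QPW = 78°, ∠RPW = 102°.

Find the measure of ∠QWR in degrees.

1. ∠RQW = 69°  [P on ray QR]
2. ∠QRW = 32°  [P on ray RQ]
3. ∠QWR = 79°  [△WQR]

∠QWR = 79°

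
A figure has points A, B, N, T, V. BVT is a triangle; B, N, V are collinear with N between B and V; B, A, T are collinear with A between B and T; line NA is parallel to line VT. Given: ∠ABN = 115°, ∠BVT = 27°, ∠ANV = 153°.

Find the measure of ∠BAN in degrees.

1. ∠TBV = 115°  [N on BV, A on BT]
2. ∠BTV = 38°  [△BVT]
3. ∠BAN = 38°  [NA∥VT, corresponding at A]

∠BAN = 38°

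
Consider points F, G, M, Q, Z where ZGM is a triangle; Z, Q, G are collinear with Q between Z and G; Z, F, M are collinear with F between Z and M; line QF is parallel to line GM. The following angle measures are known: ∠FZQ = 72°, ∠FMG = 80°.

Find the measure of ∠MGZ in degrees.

∠MGZ = 28°

1. ∠GZM = 72°  [Q on ZG, F on ZM]
2. ∠GMZ = 80°  [F on ray MZ]
3. ∠MGZ = 28°  [△ZGM]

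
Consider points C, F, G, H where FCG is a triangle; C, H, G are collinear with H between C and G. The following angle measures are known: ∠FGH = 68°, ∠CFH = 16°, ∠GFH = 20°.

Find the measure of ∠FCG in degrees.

1. ∠FHG = 92°  [△FHG]
2. ∠CHF = 88°  [linear pair at H on CG]
3. ∠FCH = 76°  [△FCH]
4. ∠FCG = 76°  [H on ray CG]

∠FCG = 76°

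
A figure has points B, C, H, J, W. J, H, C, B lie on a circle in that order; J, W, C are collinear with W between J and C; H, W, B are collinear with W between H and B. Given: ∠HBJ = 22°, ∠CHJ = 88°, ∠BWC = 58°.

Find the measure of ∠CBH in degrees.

∠CBH = 70°

1. ∠HCJ = 22°  [same arc JH]
2. ∠CJH = 70°  [△JHC]
3. ∠CBH = 70°  [same arc HC]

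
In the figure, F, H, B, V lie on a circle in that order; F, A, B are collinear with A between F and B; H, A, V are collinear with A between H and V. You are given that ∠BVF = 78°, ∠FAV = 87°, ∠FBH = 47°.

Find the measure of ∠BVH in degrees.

1. ∠BHF = 102°  [cyclic FHBV, opposite ∠H+∠V]
2. ∠BFH = 31°  [△FHB]
3. ∠BVH = 31°  [same arc HB]

∠BVH = 31°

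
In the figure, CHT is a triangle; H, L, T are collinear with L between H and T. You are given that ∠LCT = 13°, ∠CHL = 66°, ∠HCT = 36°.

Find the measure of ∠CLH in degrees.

1. ∠CHT = 66°  [L on ray HT]
2. ∠CTH = 78°  [△CHT]
3. ∠CTL = 78°  [L on ray TH]
4. ∠CLT = 89°  [△CLT]
5. ∠CLH = 91°  [linear pair at L on HT]

∠CLH = 91°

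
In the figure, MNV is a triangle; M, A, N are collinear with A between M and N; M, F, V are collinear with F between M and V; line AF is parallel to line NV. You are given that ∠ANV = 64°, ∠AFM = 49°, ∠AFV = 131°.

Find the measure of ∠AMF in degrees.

1. ∠MNV = 64°  [A on ray NM]
2. ∠MVN = 49°  [AF∥NV, corresponding at F]
3. ∠NMV = 67°  [△MNV]
4. ∠AMF = 67°  [A on MN, F on MV]

∠AMF = 67°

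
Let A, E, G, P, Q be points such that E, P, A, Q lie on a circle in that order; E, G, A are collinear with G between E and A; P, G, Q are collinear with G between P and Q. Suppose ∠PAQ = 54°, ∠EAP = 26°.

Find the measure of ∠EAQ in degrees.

∠EAQ = 28°

1. ∠PEQ = 126°  [cyclic EPAQ, opposite ∠E+∠A]
2. ∠EQP = 26°  [same arc EP]
3. ∠EPQ = 28°  [△EPQ]
4. ∠EAQ = 28°  [same arc EQ]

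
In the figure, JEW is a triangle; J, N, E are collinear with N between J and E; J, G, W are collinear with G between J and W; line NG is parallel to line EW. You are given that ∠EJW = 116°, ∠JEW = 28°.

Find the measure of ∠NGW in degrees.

1. ∠EWJ = 36°  [△JEW]
2. ∠JGN = 36°  [NG∥EW, corresponding at G]
3. ∠NGW = 144°  [linear pair at G on JW]

∠NGW = 144°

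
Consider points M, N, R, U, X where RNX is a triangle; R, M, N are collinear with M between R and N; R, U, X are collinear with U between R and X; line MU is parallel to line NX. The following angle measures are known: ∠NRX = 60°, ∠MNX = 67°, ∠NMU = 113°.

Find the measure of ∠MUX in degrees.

∠MUX = 127°

1. ∠MRU = 60°  [M on RN, U on RX]
2. ∠RMU = 67°  [linear pair at M on RN]
3. ∠MUR = 53°  [△RMU]
4. ∠MUX = 127°  [linear pair at U on RX]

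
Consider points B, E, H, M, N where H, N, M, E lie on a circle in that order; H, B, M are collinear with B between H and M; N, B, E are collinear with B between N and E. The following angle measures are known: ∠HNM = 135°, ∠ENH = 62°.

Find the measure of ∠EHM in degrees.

1. ∠HEM = 45°  [cyclic HNME, opposite ∠N+∠E]
2. ∠EMH = 62°  [same arc HE]
3. ∠EHM = 73°  [△HME]

∠EHM = 73°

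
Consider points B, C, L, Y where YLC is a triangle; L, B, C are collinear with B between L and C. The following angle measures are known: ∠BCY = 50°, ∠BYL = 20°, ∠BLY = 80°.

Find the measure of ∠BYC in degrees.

1. ∠LBY = 80°  [△YLB]
2. ∠CBY = 100°  [linear pair at B on LC]
3. ∠BYC = 30°  [△YBC]

∠BYC = 30°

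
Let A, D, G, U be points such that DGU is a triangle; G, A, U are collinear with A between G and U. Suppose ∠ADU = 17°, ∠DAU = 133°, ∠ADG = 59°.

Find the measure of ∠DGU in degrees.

1. ∠DAG = 47°  [linear pair at A on GU]
2. ∠AGD = 74°  [△DGA]
3. ∠DGU = 74°  [A on ray GU]

∠DGU = 74°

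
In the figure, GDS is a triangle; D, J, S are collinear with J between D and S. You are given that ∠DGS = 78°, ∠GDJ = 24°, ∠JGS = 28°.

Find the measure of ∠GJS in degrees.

∠GJS = 74°

1. ∠GDS = 24°  [J on ray DS]
2. ∠DSG = 78°  [△GDS]
3. ∠GSJ = 78°  [J on ray SD]
4. ∠GJS = 74°  [△GJS]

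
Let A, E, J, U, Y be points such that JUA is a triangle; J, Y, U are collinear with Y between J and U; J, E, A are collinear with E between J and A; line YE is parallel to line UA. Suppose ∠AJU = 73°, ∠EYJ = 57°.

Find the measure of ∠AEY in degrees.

∠AEY = 130°

1. ∠EJY = 73°  [Y on JU, E on JA]
2. ∠JEY = 50°  [△JYE]
3. ∠AEY = 130°  [linear pair at E on JA]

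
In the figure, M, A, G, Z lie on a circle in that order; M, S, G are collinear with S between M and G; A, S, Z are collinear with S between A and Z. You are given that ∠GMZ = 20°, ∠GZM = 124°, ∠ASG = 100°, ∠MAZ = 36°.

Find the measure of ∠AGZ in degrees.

∠AGZ = 96°

1. ∠GAZ = 20°  [same arc GZ]
2. ∠ASM = 80°  [linear pair at S on MG]
3. ∠AMG = 64°  [△MSA]
4. ∠AZG = 64°  [same arc AG]
5. ∠AGZ = 96°  [△AGZ]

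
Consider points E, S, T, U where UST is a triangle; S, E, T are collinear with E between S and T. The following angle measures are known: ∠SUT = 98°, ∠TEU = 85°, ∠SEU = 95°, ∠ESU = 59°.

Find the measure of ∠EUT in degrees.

∠EUT = 72°

1. ∠TSU = 59°  [E on ray ST]
2. ∠STU = 23°  [△UST]
3. ∠ETU = 23°  [E on ray TS]
4. ∠EUT = 72°  [△UET]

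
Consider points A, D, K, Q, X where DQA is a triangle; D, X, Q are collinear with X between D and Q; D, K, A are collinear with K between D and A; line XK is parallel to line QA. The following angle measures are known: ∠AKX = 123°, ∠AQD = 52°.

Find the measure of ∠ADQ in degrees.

∠ADQ = 71°

1. ∠DKX = 57°  [linear pair at K on DA]
2. ∠DXK = 52°  [XK∥QA, corresponding at X]
3. ∠KDX = 71°  [△DXK]
4. ∠ADQ = 71°  [X on DQ, K on DA]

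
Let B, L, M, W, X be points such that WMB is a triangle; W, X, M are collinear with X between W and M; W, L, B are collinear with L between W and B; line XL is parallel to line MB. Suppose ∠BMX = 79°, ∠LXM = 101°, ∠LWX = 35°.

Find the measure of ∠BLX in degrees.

1. ∠LXW = 79°  [linear pair at X on WM]
2. ∠WLX = 66°  [△WXL]
3. ∠BLX = 114°  [linear pair at L on WB]

∠BLX = 114°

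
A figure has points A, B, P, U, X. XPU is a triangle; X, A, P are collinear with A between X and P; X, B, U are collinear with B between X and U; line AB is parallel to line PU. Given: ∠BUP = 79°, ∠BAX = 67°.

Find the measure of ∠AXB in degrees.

∠AXB = 34°

1. ∠PUX = 79°  [B on ray UX]
2. ∠UPX = 67°  [AB∥PU, corresponding at A]
3. ∠PXU = 34°  [△XPU]
4. ∠AXB = 34°  [A on XP, B on XU]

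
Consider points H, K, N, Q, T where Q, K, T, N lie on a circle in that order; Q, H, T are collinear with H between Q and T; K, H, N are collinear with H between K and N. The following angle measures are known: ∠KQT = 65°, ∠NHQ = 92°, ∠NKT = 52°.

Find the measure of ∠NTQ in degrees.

1. ∠KNT = 65°  [same arc KT]
2. ∠NHT = 88°  [linear pair at H on QT]
3. ∠NTQ = 27°  [△THN]

∠NTQ = 27°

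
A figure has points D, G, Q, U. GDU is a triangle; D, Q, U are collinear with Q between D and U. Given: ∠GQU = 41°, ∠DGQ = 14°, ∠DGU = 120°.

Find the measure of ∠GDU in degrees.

∠GDU = 27°

1. ∠DQG = 139°  [linear pair at Q on DU]
2. ∠GDQ = 27°  [△GDQ]
3. ∠GDU = 27°  [Q on ray DU]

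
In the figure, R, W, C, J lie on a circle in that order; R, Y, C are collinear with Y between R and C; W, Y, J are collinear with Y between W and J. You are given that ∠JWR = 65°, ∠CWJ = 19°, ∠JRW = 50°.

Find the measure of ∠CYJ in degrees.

∠CYJ = 84°

1. ∠RJW = 65°  [△RWJ]
2. ∠CRJ = 19°  [same arc CJ]
3. ∠JYR = 96°  [△RYJ]
4. ∠CYJ = 84°  [linear pair at Y on RC]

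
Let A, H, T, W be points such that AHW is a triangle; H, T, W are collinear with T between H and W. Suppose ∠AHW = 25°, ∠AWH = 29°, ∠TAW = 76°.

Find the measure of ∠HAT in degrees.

∠HAT = 50°

1. ∠AHT = 25°  [T on ray HW]
2. ∠AWT = 29°  [T on ray WH]
3. ∠ATW = 75°  [△ATW]
4. ∠ATH = 105°  [linear pair at T on HW]
5. ∠HAT = 50°  [△AHT]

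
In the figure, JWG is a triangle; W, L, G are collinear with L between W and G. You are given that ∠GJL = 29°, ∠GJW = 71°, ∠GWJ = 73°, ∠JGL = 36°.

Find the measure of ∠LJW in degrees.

1. ∠GLJ = 115°  [△JLG]
2. ∠JWL = 73°  [L on ray WG]
3. ∠JLW = 65°  [linear pair at L on WG]
4. ∠LJW = 42°  [△JWL]

∠LJW = 42°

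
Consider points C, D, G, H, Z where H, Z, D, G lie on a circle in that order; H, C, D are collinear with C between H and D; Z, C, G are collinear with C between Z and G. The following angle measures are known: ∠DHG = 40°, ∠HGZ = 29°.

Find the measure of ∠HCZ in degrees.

∠HCZ = 69°

1. ∠DZG = 40°  [same arc DG]
2. ∠HDZ = 29°  [same arc HZ]
3. ∠DCZ = 111°  [△ZCD]
4. ∠HCZ = 69°  [linear pair at C on HD]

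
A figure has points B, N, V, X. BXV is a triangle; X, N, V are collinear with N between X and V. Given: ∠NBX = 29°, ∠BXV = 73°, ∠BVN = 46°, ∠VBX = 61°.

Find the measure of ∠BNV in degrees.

1. ∠BXN = 73°  [N on ray XV]
2. ∠BNX = 78°  [△BXN]
3. ∠BNV = 102°  [linear pair at N on XV]

∠BNV = 102°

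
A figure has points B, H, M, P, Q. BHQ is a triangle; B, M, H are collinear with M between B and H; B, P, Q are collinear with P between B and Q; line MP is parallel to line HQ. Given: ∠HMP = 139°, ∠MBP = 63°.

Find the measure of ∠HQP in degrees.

∠HQP = 76°

1. ∠BMP = 41°  [linear pair at M on BH]
2. ∠BPM = 76°  [△BMP]
3. ∠MPQ = 104°  [linear pair at P on BQ]
4. ∠HQP = 76°  [MP∥HQ, co-interior at Q–P]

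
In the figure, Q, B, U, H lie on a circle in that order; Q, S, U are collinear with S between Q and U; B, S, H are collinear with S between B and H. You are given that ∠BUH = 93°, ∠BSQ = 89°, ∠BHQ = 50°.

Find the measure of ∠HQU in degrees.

1. ∠HSU = 89°  [vertical angles at S]
2. ∠HSQ = 91°  [linear pair at S on QU]
3. ∠HQU = 39°  [△QSH]

∠HQU = 39°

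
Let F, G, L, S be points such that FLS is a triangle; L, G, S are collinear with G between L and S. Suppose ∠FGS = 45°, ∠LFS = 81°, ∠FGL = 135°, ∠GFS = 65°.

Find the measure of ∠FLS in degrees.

1. ∠FSG = 70°  [△FGS]
2. ∠FSL = 70°  [G on ray SL]
3. ∠FLS = 29°  [△FLS]

∠FLS = 29°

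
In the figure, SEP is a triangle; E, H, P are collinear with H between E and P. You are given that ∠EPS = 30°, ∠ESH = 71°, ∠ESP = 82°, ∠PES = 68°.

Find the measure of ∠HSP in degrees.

1. ∠HPS = 30°  [H on ray PE]
2. ∠HES = 68°  [H on ray EP]
3. ∠EHS = 41°  [△SEH]
4. ∠PHS = 139°  [linear pair at H on EP]
5. ∠HSP = 11°  [△SHP]

∠HSP = 11°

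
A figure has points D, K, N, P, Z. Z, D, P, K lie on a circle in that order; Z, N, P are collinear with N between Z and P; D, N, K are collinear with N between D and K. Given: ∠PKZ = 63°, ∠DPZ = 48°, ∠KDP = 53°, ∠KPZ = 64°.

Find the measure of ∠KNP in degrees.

∠KNP = 101°

1. ∠KZP = 53°  [△ZPK]
2. ∠DKZ = 48°  [same arc ZD]
3. ∠KNZ = 79°  [△ZNK]
4. ∠KNP = 101°  [linear pair at N on ZP]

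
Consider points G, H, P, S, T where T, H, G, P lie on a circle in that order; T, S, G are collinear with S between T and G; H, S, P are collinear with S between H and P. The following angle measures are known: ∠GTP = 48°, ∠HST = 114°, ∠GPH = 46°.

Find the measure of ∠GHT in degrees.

1. ∠GHP = 48°  [same arc GP]
2. ∠GSH = 66°  [linear pair at S on TG]
3. ∠GTH = 46°  [same arc HG]
4. ∠HGT = 66°  [△HSG]
5. ∠GHT = 68°  [△THG]

∠GHT = 68°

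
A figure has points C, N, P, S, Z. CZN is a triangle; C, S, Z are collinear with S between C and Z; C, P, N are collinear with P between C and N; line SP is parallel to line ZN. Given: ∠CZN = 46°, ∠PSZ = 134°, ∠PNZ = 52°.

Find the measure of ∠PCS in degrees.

∠PCS = 82°

1. ∠CNZ = 52°  [P on ray NC]
2. ∠NCZ = 82°  [△CZN]
3. ∠PCS = 82°  [S on CZ, P on CN]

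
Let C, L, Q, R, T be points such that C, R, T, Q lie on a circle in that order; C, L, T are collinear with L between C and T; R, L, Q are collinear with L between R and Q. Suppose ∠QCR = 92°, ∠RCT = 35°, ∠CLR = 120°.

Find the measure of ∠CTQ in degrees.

1. ∠RQT = 35°  [same arc RT]
2. ∠QLT = 120°  [vertical angles at L]
3. ∠CTQ = 25°  [△TLQ]

∠CTQ = 25°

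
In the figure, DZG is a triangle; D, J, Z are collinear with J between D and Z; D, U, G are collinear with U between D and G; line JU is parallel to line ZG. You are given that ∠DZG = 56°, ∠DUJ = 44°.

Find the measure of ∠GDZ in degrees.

1. ∠DJU = 56°  [JU∥ZG, corresponding at J]
2. ∠JDU = 80°  [△DJU]
3. ∠GDZ = 80°  [J on DZ, U on DG]

∠GDZ = 80°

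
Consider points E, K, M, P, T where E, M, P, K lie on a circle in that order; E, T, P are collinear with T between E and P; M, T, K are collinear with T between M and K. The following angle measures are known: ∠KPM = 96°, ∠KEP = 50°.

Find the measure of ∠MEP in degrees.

1. ∠KMP = 50°  [same arc PK]
2. ∠MKP = 34°  [△MPK]
3. ∠MEP = 34°  [same arc MP]

∠MEP = 34°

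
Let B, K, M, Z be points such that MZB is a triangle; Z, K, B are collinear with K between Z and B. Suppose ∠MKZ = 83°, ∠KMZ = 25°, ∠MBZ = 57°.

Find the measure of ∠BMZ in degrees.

1. ∠KZM = 72°  [△MZK]
2. ∠BZM = 72°  [K on ray ZB]
3. ∠BMZ = 51°  [△MZB]

∠BMZ = 51°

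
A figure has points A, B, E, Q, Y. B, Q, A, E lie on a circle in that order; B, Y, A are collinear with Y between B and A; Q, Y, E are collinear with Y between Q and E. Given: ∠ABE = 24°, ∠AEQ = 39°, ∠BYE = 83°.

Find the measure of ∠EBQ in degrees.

∠EBQ = 63°

1. ∠AQE = 24°  [same arc AE]
2. ∠EAQ = 117°  [△QAE]
3. ∠EBQ = 63°  [cyclic BQAE, opposite ∠B+∠A]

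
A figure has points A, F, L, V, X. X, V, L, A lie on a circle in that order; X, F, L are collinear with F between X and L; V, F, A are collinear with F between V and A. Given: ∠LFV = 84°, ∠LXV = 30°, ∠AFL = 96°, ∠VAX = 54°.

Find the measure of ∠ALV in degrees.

1. ∠VFX = 96°  [linear pair at F on XL]
2. ∠AVX = 54°  [△XFV]
3. ∠AXV = 72°  [△XVA]
4. ∠ALV = 108°  [cyclic XVLA, opposite ∠X+∠L]

∠ALV = 108°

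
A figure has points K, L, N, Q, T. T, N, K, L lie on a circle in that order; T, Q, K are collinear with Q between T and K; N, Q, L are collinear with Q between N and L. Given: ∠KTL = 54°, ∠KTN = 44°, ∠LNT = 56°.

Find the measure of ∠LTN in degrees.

∠LTN = 98°

1. ∠KNL = 54°  [same arc KL]
2. ∠KLN = 44°  [same arc NK]
3. ∠LKN = 82°  [△NKL]
4. ∠LTN = 98°  [cyclic TNKL, opposite ∠T+∠K]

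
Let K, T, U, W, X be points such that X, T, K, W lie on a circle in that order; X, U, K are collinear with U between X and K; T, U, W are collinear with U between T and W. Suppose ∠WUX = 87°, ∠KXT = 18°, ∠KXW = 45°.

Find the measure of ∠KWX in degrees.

1. ∠KUW = 93°  [linear pair at U on XK]
2. ∠KWT = 18°  [same arc TK]
3. ∠WKX = 69°  [△KUW]
4. ∠KWX = 66°  [△XKW]

∠KWX = 66°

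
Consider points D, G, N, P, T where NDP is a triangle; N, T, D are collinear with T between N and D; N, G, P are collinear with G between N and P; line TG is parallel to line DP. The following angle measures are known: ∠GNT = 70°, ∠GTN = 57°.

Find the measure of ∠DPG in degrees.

1. ∠NGT = 53°  [△NTG]
2. ∠PGT = 127°  [linear pair at G on NP]
3. ∠DPG = 53°  [TG∥DP, co-interior at P–G]

∠DPG = 53°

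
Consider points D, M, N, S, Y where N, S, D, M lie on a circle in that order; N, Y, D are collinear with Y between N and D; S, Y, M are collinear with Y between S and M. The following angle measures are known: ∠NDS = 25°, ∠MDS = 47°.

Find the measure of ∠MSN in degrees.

1. ∠NMS = 25°  [same arc NS]
2. ∠MNS = 133°  [cyclic NSDM, opposite ∠N+∠D]
3. ∠MSN = 22°  [△NSM]

∠MSN = 22°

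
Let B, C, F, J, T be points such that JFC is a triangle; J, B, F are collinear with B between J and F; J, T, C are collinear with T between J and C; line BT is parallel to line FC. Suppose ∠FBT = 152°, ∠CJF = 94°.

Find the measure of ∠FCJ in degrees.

∠FCJ = 58°

1. ∠JBT = 28°  [linear pair at B on JF]
2. ∠BJT = 94°  [B on JF, T on JC]
3. ∠BTJ = 58°  [△JBT]
4. ∠FCJ = 58°  [BT∥FC, corresponding at T]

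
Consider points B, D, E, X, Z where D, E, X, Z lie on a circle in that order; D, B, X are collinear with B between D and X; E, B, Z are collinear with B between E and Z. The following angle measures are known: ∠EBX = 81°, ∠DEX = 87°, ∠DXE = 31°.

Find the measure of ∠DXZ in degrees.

∠DXZ = 19°

1. ∠DBZ = 81°  [vertical angles at B]
2. ∠DZX = 93°  [cyclic DEXZ, opposite ∠E+∠Z]
3. ∠DZE = 31°  [same arc DE]
4. ∠XDZ = 68°  [△DBZ]
5. ∠DXZ = 19°  [△DXZ]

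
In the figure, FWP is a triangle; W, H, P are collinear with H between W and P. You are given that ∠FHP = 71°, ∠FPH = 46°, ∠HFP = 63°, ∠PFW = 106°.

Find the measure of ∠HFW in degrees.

1. ∠FHW = 109°  [linear pair at H on WP]
2. ∠FPW = 46°  [H on ray PW]
3. ∠FWP = 28°  [△FWP]
4. ∠FWH = 28°  [H on ray WP]
5. ∠HFW = 43°  [△FWH]

∠HFW = 43°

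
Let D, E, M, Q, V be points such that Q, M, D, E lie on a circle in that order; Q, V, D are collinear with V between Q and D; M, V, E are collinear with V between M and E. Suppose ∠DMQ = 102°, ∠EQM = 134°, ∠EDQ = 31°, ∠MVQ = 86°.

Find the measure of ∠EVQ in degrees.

1. ∠DEQ = 78°  [cyclic QMDE, opposite ∠M+∠E]
2. ∠EMQ = 31°  [same arc QE]
3. ∠DQE = 71°  [△QDE]
4. ∠MEQ = 15°  [△QME]
5. ∠EVQ = 94°  [△QVE]

∠EVQ = 94°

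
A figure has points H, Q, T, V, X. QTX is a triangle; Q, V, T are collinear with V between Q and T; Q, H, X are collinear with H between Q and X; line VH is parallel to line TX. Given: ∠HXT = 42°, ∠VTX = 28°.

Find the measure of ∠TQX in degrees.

1. ∠QXT = 42°  [H on ray XQ]
2. ∠QTX = 28°  [V on ray TQ]
3. ∠TQX = 110°  [△QTX]

∠TQX = 110°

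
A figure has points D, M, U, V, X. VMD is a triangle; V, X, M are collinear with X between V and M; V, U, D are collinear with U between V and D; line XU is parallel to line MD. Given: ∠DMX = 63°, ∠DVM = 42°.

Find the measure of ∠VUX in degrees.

∠VUX = 75°

1. ∠DMV = 63°  [X on ray MV]
2. ∠MDV = 75°  [△VMD]
3. ∠VUX = 75°  [XU∥MD, corresponding at U]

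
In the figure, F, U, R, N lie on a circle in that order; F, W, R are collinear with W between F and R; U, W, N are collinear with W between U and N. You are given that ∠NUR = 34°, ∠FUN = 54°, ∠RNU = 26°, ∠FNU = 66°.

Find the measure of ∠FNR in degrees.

∠FNR = 92°

1. ∠NFR = 34°  [same arc RN]
2. ∠FRN = 54°  [same arc FN]
3. ∠FNR = 92°  [△FRN]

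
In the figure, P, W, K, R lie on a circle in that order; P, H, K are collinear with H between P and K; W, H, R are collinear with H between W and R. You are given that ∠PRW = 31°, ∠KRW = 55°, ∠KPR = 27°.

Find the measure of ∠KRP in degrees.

1. ∠PKW = 31°  [same arc PW]
2. ∠KPW = 55°  [same arc WK]
3. ∠KWP = 94°  [△PWK]
4. ∠KRP = 86°  [cyclic PWKR, opposite ∠W+∠R]

∠KRP = 86°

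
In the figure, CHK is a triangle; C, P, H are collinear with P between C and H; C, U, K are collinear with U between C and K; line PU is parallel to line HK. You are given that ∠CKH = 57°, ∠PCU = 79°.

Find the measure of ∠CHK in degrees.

∠CHK = 44°

1. ∠CUP = 57°  [PU∥HK, corresponding at U]
2. ∠CPU = 44°  [△CPU]
3. ∠CHK = 44°  [PU∥HK, corresponding at P]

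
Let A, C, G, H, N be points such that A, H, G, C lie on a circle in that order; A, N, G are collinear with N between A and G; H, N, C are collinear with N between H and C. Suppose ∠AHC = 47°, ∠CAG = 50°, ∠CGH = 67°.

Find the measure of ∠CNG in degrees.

∠CNG = 70°

1. ∠AGC = 47°  [same arc AC]
2. ∠CHG = 50°  [same arc GC]
3. ∠GCH = 63°  [△HGC]
4. ∠CNG = 70°  [△GNC]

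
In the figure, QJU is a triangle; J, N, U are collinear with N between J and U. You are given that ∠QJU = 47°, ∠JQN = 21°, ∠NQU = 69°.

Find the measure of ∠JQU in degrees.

∠JQU = 90°

1. ∠NJQ = 47°  [N on ray JU]
2. ∠JNQ = 112°  [△QJN]
3. ∠QNU = 68°  [linear pair at N on JU]
4. ∠NUQ = 43°  [△QNU]
5. ∠JUQ = 43°  [N on ray UJ]
6. ∠JQU = 90°  [△QJU]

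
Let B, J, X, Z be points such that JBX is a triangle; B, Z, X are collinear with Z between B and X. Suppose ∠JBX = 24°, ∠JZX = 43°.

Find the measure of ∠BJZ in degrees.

∠BJZ = 19°

1. ∠JBZ = 24°  [Z on ray BX]
2. ∠BZJ = 137°  [linear pair at Z on BX]
3. ∠BJZ = 19°  [△JBZ]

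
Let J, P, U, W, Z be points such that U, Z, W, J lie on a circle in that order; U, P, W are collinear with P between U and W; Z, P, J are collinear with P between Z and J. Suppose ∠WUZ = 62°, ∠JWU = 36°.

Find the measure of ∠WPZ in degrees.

1. ∠JZU = 36°  [same arc UJ]
2. ∠UPZ = 82°  [△UPZ]
3. ∠WPZ = 98°  [linear pair at P on UW]

∠WPZ = 98°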